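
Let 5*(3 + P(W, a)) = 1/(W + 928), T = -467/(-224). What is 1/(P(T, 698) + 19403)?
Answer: 1041695/20208883224 ≈ 5.1546e-5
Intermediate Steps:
T = 467/224 (T = -467*(-1/224) = 467/224 ≈ 2.0848)
P(W, a) = -3 + 1/(5*(928 + W)) (P(W, a) = -3 + 1/(5*(W + 928)) = -3 + 1/(5*(928 + W)))
1/(P(T, 698) + 19403) = 1/((-13919 - 15*467/224)/(5*(928 + 467/224)) + 19403) = 1/((-13919 - 7005/224)/(5*(208339/224)) + 19403) = 1/((⅕)*(224/208339)*(-3124861/224) + 19403) = 1/(-3124861/1041695 + 19403) = 1/(20208883224/1041695) = 1041695/20208883224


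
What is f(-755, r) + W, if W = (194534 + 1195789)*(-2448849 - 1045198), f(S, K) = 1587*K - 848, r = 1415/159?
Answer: -257466256377002/53 ≈ -4.8579e+12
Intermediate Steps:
r = 1415/159 (r = 1415*(1/159) = 1415/159 ≈ 8.8994)
f(S, K) = -848 + 1587*K
W = -4857853907181 (W = 1390323*(-3494047) = -4857853907181)
f(-755, r) + W = (-848 + 1587*(1415/159)) - 4857853907181 = (-848 + 748535/53) - 4857853907181 = 703591/53 - 4857853907181 = -257466256377002/53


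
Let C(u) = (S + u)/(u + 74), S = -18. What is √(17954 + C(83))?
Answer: √442558351/157 ≈ 133.99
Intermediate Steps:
C(u) = (-18 + u)/(74 + u) (C(u) = (-18 + u)/(u + 74) = (-18 + u)/(74 + u))
√(17954 + C(83)) = √(17954 + (-18 + 83)/(74 + 83)) = √(17954 + 65/157) = √(2818843/157) = √442558351/157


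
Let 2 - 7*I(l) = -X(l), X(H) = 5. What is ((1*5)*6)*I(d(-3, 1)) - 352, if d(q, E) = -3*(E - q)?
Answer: -322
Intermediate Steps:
d(q, E) = -3*E + 3*q
I(l) = 1 (I(l) = 2/7 - (-1)*5/7 = 2/7 - 1/7*(-5) = 2/7 + 5/7 = 1)
((1*5)*6)*I(d(-3, 1)) - 352 = ((1*5)*6)*1 - 352 = (5*6)*1 - 352 = 30*1 - 352 = 30 - 352 = -322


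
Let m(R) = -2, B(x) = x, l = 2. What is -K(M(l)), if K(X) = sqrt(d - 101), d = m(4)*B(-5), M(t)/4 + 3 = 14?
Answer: -I*sqrt(91) ≈ -9.5394*I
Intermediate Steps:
M(t) = 44 (M(t) = -12 + 4*14 = -12 + 56 = 44)
d = 10 (d = -2*(-5) = 10)
K(X) = I*sqrt(91) (K(X) = sqrt(10 - 101) = sqrt(-91) = I*sqrt(91))
-K(M(l)) = -I*sqrt(91)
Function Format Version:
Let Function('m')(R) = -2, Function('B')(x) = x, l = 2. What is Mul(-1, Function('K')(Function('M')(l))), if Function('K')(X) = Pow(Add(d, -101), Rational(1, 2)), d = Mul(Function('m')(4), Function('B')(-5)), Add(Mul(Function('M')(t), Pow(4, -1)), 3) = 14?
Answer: Mul(-1, I, Pow(91, Rational(1, 2))) ≈ Mul(-9.5394, I)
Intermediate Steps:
Function('M')(t) = 44 (Function('M')(t) = Add(-12, Mul(4, 14)) = Add(-12, 56) = 44)
d = 10 (d = Mul(-2, -5) = 10)
Function('K')(X) = Mul(I, Pow(91, Rational(1, 2))) (Function('K')(X) = Pow(Add(10, -101), Rational(1, 2)) = Pow(-91, Rational(1, 2)) = Mul(I, Pow(91, Rational(1, 2))))
Mul(-1, Function('K')(Function('M')(l))) = Mul(-1, Mul(I, Pow(91, Rational(1, 2)))) = Mul(-1, I, Pow(91, Rational(1, 2)))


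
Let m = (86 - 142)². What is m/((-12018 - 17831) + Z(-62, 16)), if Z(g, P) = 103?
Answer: -1568/14873 ≈ -0.10543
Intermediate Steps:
m = 3136 (m = (-56)² = 3136)
m/((-12018 - 17831) + Z(-62, 16)) = 3136/((-12018 - 17831) + 103) = 3136/(-29849 + 103) = 3136/(-29746) = 3136*(-1/29746) = -1568/14873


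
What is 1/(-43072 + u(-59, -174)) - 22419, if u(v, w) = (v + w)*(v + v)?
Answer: -349243183/15578 ≈ -22419.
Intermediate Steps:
u(v, w) = 2*v*(v + w) (u(v, w) = (v + w)*(2*v) = 2*v*(v + w))
1/(-43072 + u(-59, -174)) - 22419 = 1/(-43072 + 2*(-59)*(-59 - 174)) - 22419 = 1/(-43072 + 2*(-59)*(-233)) - 22419 = 1/(-43072 + 27494) - 22419 = 1/(-15578) - 22419 = -1/15578 - 22419 = -349243183/15578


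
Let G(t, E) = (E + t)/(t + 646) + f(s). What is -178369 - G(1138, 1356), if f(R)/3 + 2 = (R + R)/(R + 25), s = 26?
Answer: -2704764115/15164 ≈ -1.7837e+5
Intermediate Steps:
f(R) = -6 + 6*R/(25 + R) (f(R) = -6 + 3*((R + R)/(R + 25)) = -6 + 3*((2*R)/(25 + R)) = -6 + 3*(2*R/(25 + R)) = -6 + 6*R/(25 + R))
G(t, E) = -50/17 + (E + t)/(646 + t) (G(t, E) = (E + t)/(t + 646) - 150/(25 + 26) = (E + t)/(646 + t) - 150/51 = (E + t)/(646 + t) - 150*1/51 = (E + t)/(646 + t) - 50/17 = -50/17 + (E + t)/(646 + t))
-178369 - G(1138, 1356) = -178369 - (-1900 + 1356 - 33/17*1138)/(646 + 1138) = -178369 - (-1900 + 1356 - 37554/17)/1784 = -178369 - (-46802)/(1784*17) = -178369 - 1*(-23401/15164) = -178369 + 23401/15164 = -2704764115/15164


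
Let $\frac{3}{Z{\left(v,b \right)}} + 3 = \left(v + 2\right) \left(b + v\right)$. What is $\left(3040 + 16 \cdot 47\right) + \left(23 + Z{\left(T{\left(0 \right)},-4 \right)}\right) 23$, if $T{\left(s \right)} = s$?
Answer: $\frac{47462}{11} \approx 4314.7$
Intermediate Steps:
$Z{\left(v,b \right)} = \frac{3}{-3 + \left(2 + v\right) \left(b + v\right)}$ ($Z{\left(v,b \right)} = \frac{3}{-3 + \left(v + 2\right) \left(b + v\right)} = \frac{3}{-3 + \left(2 + v\right) \left(b + v\right)}$)
$\left(3040 + 16 \cdot 47\right) + \left(23 + Z{\left(T{\left(0 \right)},-4 \right)}\right) 23 = \left(3040 + 16 \cdot 47\right) + \left(23 + \frac{3}{-3 + 0^{2} + 2 \left(-4\right) + 2 \cdot 0 - 0}\right) 23 = \left(3040 + 752\right) + \left(23 + \frac{3}{-3 + 0 - 8 + 0 + 0}\right) 23 = 3792 + \left(23 + \frac{3}{-11}\right) 23 = 3792 + \left(23 + 3 \left(- \frac{1}{11}\right)\right) 23 = 3792 + \left(23 - \frac{3}{11}\right) 23 = 3792 + \frac{250}{11} \cdot 23 = 3792 + \frac{5750}{11} = \frac{47462}{11}$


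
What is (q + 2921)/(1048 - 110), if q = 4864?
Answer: 7785/938 ≈ 8.2996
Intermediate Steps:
(q + 2921)/(1048 - 110) = (4864 + 2921)/(1048 - 110) = 7785/938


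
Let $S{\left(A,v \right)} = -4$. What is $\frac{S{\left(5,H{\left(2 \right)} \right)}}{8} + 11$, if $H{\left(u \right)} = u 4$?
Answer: $\frac{21}{2} \approx 10.5$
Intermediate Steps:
$H{\left(u \right)} = 4 u$
$\frac{S{\left(5,H{\left(2 \right)} \right)}}{8} + 11 = - \frac{4}{8} + 11 = \left(-4\right) \frac{1}{8} + 11 = - \frac{1}{2} + 11 = \frac{21}{2}$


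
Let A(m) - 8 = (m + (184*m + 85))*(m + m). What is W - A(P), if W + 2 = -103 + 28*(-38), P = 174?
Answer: -11232877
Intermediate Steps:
A(m) = 8 + 2*m*(85 + 185*m) (A(m) = 8 + (m + (184*m + 85))*(m + m) = 8 + (m + (85 + 184*m))*(2*m) = 8 + (85 + 185*m)*(2*m) = 8 + 2*m*(85 + 185*m))
W = -1169 (W = -2 + (-103 + 28*(-38)) = -2 + (-103 - 1064) = -2 - 1167 = -1169)
W - A(P) = -1169 - (8 + 170*174 + 370*174**2) = -1169 - (8 + 29580 + 370*30276) = -1169 - (8 + 29580 + 11202120) = -1169 - 1*11231708 = -1169 - 11231708 = -11232877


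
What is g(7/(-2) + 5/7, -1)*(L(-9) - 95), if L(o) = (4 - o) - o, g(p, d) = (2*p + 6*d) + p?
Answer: 14673/14 ≈ 1048.1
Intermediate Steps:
g(p, d) = 3*p + 6*d
L(o) = 4 - 2*o
g(7/(-2) + 5/7, -1)*(L(-9) - 95) = (3*(7/(-2) + 5/7) + 6*(-1))*((4 - 2*(-9)) - 95) = (3*(7*(-1/2) + 5*(1/7)) - 6)*((4 + 18) - 95) = (3*(-7/2 + 5/7) - 6)*(22 - 95) = (3*(-39/14) - 6)*(-73) = (-117/14 - 6)*(-73) = -201/14*(-73) = 14673/14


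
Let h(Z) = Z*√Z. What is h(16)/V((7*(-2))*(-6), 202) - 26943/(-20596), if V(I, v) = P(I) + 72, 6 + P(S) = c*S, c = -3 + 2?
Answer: -416585/185364 ≈ -2.2474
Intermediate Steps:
c = -1
P(S) = -6 - S
h(Z) = Z^(3/2)
V(I, v) = 66 - I (V(I, v) = (-6 - I) + 72 = 66 - I)
h(16)/V((7*(-2))*(-6), 202) - 26943/(-20596) = 16^(3/2)/(66 - 7*(-2)*(-6)) - 26943/(-20596) = 64/(66 - (-14)*(-6)) - 26943*(-1/20596) = 64/(66 - 1*84) + 26943/20596 = 64/(66 - 84) + 26943/20596 = 64/(-18) + 26943/20596 = 64*(-1/18) + 26943/20596 = -32/9 + 26943/20596 = -416585/185364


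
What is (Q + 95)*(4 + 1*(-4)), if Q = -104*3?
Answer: 0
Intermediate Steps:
Q = -312 (Q = -26*12 = -312)
(Q + 95)*(4 + 1*(-4)) = (-312 + 95)*(4 + 1*(-4)) = -217*(4 - 4) = -217*0 = 0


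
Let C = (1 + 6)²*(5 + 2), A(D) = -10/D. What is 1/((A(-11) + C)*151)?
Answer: 11/571233 ≈ 1.9257e-5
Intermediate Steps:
C = 343 (C = 7²*7 = 49*7 = 343)
1/((A(-11) + C)*151) = 1/((-10/(-11) + 343)*151) = 1/((-10*(-1/11) + 343)*151) = 1/((10/11 + 343)*151) = 1/((3783/11)*151) = 1/(571233/11) = 11/571233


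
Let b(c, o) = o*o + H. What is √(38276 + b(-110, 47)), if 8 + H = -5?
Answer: 2*√10118 ≈ 201.18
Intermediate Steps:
H = -13 (H = -8 - 5 = -13)
b(c, o) = -13 + o² (b(c, o) = o*o - 13 = o² - 13 = -13 + o²)
√(38276 + b(-110, 47)) = √(38276 + (-13 + 47²)) = √(38276 + (-13 + 2209)) = √(38276 + 2196) = √40472 = 2*√10118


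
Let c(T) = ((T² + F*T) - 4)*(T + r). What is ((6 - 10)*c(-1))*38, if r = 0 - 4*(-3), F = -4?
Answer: -1672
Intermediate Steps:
r = 12 (r = 0 + 12 = 12)
c(T) = (12 + T)*(-4 + T² - 4*T) (c(T) = ((T² - 4*T) - 4)*(T + 12) = (-4 + T² - 4*T)*(12 + T) = (12 + T)*(-4 + T² - 4*T))
((6 - 10)*c(-1))*38 = ((6 - 10)*(-48 + (-1)³ - 52*(-1) + 8*(-1)²))*38 = -4*(-48 - 1 + 52 + 8*1)*38 = -4*(-48 - 1 + 52 + 8)*38 = -4*11*38 = -44*38 = -1672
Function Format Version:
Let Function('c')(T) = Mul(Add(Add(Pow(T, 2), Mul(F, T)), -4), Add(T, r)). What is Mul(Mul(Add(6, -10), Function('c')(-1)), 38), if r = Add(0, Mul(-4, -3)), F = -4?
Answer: -1672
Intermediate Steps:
r = 12 (r = Add(0, 12) = 12)
Function('c')(T) = Mul(Add(12, T), Add(-4, Pow(T, 2), Mul(-4, T))) (Function('c')(T) = Mul(Add(Add(Pow(T, 2), Mul(-4, T)), -4), Add(T, 12)) = Mul(Add(-4, Pow(T, 2), Mul(-4, T)), Add(12, T)) = Mul(Add(12, T), Add(-4, Pow(T, 2), Mul(-4, T))))
Mul(Mul(Add(6, -10), Function('c')(-1)), 38) = Mul(Mul(Add(6, -10), Add(-48, Pow(-1, 3), Mul(-52, -1), Mul(8, Pow(-1, 2)))), 38) = Mul(Mul(-4, Add(-48, -1, 52, Mul(8, 1))), 38) = Mul(Mul(-4, Add(-48, -1, 52, 8)), 38) = Mul(Mul(-4, 11), 38) = Mul(-44, 38) = -1672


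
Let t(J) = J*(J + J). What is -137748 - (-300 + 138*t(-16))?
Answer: -208104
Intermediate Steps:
t(J) = 2*J² (t(J) = J*(2*J) = 2*J²)
-137748 - (-300 + 138*t(-16)) = -137748 - (-300 + 138*(2*(-16)²)) = -137748 - (-300 + 138*(2*256)) = -137748 - (-300 + 138*512) = -137748 - (-300 + 70656) = -137748 - 1*70356 = -137748 - 70356 = -208104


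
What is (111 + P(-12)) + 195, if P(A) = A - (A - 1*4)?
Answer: 310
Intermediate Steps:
P(A) = 4 (P(A) = A - (A - 4) = A - (-4 + A) = A + (4 - A) = 4)
(111 + P(-12)) + 195 = (111 + 4) + 195 = 115 + 195 = 310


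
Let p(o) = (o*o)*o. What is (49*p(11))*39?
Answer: 2543541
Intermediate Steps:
p(o) = o³ (p(o) = o²*o = o³)
(49*p(11))*39 = (49*11³)*39 = (49*1331)*39 = 65219*39 = 2543541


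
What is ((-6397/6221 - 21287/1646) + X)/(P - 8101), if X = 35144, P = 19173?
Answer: 359723380415/113374689152 ≈ 3.1729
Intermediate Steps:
((-6397/6221 - 21287/1646) + X)/(P - 8101) = ((-6397/6221 - 21287/1646) + 35144)/(19173 - 8101) = ((-6397*1/6221 - 21287*1/1646) + 35144)/11072 = ((-6397/6221 - 21287/1646) + 35144)*(1/11072) = (-142955889/10239766 + 35144)*(1/11072) = (359723380415/10239766)*(1/11072) = 359723380415/113374689152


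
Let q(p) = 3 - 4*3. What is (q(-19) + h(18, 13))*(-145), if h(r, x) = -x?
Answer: 3190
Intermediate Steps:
q(p) = -9 (q(p) = 3 - 12 = -9)
(q(-19) + h(18, 13))*(-145) = (-9 - 1*13)*(-145) = (-9 - 13)*(-145) = -22*(-145) = 3190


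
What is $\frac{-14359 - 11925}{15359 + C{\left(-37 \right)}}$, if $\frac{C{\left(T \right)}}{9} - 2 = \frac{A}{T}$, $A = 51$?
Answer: $- \frac{486254}{284245} \approx -1.7107$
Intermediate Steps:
$C{\left(T \right)} = 18 + \frac{459}{T}$ ($C{\left(T \right)} = 18 + 9 \frac{51}{T} = 18 + \frac{459}{T}$)
$\frac{-14359 - 11925}{15359 + C{\left(-37 \right)}} = \frac{-14359 - 11925}{15359 + \left(18 + \frac{459}{-37}\right)} = - \frac{26284}{15359 + \left(18 + 459 \left(- \frac{1}{37}\right)\right)} = - \frac{26284}{15359 + \left(18 - \frac{459}{37}\right)} = - \frac{26284}{15359 + \frac{207}{37}} = - \frac{26284}{\frac{568490}{37}} = \left(-26284\right) \frac{37}{568490} = - \frac{486254}{284245}$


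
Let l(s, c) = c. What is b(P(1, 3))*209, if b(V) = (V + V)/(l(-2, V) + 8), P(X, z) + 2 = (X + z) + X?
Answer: 114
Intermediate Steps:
P(X, z) = -2 + z + 2*X (P(X, z) = -2 + ((X + z) + X) = -2 + (z + 2*X) = -2 + z + 2*X)
b(V) = 2*V/(8 + V) (b(V) = (V + V)/(V + 8) = (2*V)/(8 + V) = 2*V/(8 + V))
b(P(1, 3))*209 = (2*(-2 + 3 + 2*1)/(8 + (-2 + 3 + 2*1)))*209 = (2*(-2 + 3 + 2)/(8 + (-2 + 3 + 2)))*209 = (2*3/(8 + 3))*209 = (2*3/11)*209 = (2*3*(1/11))*209 = (6/11)*209 = 114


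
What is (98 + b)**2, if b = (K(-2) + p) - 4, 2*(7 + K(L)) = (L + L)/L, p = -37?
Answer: 2601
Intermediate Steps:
K(L) = -6 (K(L) = -7 + ((L + L)/L)/2 = -7 + ((2*L)/L)/2 = -7 + (1/2)*2 = -7 + 1 = -6)
b = -47 (b = (-6 - 37) - 4 = -43 - 4 = -47)
(98 + b)**2 = (98 - 47)**2 = 51**2 = 2601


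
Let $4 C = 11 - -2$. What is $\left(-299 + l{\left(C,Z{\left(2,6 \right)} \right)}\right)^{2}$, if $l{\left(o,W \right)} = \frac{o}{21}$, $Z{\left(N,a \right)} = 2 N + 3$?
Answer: $\frac{630160609}{7056} \approx 89309.0$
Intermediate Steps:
$Z{\left(N,a \right)} = 3 + 2 N$
$C = \frac{13}{4}$ ($C = \frac{11 - -2}{4} = \frac{11 + 2}{4} = \frac{1}{4} \cdot 13 = \frac{13}{4} \approx 3.25$)
$l{\left(o,W \right)} = \frac{o}{21}$ ($l{\left(o,W \right)} = o \frac{1}{21} = \frac{o}{21}$)
$\left(-299 + l{\left(C,Z{\left(2,6 \right)} \right)}\right)^{2} = \left(-299 + \frac{1}{21} \cdot \frac{13}{4}\right)^{2} = \left(-299 + \frac{13}{84}\right)^{2} = \left(- \frac{25103}{84}\right)^{2} = \frac{630160609}{7056}$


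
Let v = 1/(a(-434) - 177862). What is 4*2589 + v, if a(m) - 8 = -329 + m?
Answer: 1849757651/178617 ≈ 10356.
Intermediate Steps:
a(m) = -321 + m (a(m) = 8 + (-329 + m) = -321 + m)
v = -1/178617 (v = 1/((-321 - 434) - 177862) = 1/(-755 - 177862) = 1/(-178617) = -1/178617 ≈ -5.5986e-6)
4*2589 + v = 4*2589 - 1/178617 = 10356 - 1/178617 = 1849757651/178617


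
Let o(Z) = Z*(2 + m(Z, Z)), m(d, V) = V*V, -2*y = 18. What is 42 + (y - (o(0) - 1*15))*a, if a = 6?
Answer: 78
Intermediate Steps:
y = -9 (y = -1/2*18 = -9)
m(d, V) = V**2
o(Z) = Z*(2 + Z**2)
42 + (y - (o(0) - 1*15))*a = 42 + (-9 - (0*(2 + 0**2) - 1*15))*6 = 42 + (-9 - (0*(2 + 0) - 15))*6 = 42 + (-9 - (0*2 - 15))*6 = 42 + (-9 - (0 - 15))*6 = 42 + (-9 - 1*(-15))*6 = 42 + (-9 + 15)*6 = 42 + 6*6 = 42 + 36 = 78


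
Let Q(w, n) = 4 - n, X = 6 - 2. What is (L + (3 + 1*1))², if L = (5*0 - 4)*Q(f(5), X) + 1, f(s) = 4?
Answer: 25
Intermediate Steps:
X = 4
L = 1 (L = (5*0 - 4)*(4 - 1*4) + 1 = (0 - 4)*(4 - 4) + 1 = -4*0 + 1 = 0 + 1 = 1)
(L + (3 + 1*1))² = (1 + (3 + 1*1))² = (1 + (3 + 1))² = (1 + 4)² = 5² = 25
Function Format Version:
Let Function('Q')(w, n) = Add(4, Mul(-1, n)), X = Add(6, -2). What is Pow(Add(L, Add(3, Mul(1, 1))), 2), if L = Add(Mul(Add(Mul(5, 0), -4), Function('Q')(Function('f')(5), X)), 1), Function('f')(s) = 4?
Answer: 25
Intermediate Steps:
X = 4
L = 1 (L = Add(Mul(Add(Mul(5, 0), -4), Add(4, Mul(-1, 4))), 1) = Add(Mul(Add(0, -4), Add(4, -4)), 1) = Add(Mul(-4, 0), 1) = Add(0, 1) = 1)
Pow(Add(L, Add(3, Mul(1, 1))), 2) = Pow(Add(1, Add(3, Mul(1, 1))), 2) = Pow(Add(1, Add(3, 1)), 2) = Pow(Add(1, 4), 2) = Pow(5, 2) = 25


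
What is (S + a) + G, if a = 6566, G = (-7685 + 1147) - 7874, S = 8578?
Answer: 732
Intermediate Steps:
G = -14412 (G = -6538 - 7874 = -14412)
(S + a) + G = (8578 + 6566) - 14412 = 15144 - 14412 = 732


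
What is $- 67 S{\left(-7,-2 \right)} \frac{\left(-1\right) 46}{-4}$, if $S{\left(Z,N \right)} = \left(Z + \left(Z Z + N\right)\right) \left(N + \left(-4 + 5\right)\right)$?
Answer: $30820$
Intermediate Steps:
$S{\left(Z,N \right)} = \left(1 + N\right) \left(N + Z + Z^{2}\right)$ ($S{\left(Z,N \right)} = \left(Z + \left(Z^{2} + N\right)\right) \left(N + 1\right) = \left(Z + \left(N + Z^{2}\right)\right) \left(1 + N\right) = \left(N + Z + Z^{2}\right) \left(1 + N\right) = \left(1 + N\right) \left(N + Z + Z^{2}\right)$)
$- 67 S{\left(-7,-2 \right)} \frac{\left(-1\right) 46}{-4} = - 67 \left(-2 - 7 + \left(-2\right)^{2} + \left(-7\right)^{2} - -14 - 2 \left(-7\right)^{2}\right) \frac{\left(-1\right) 46}{-4} = - 67 \left(-2 - 7 + 4 + 49 + 14 - 98\right) \left(\left(-46\right) \left(- \frac{1}{4}\right)\right) = - 67 \left(-2 - 7 + 4 + 49 + 14 - 98\right) \frac{23}{2} = \left(-67\right) \left(-40\right) \frac{23}{2} = 2680 \cdot \frac{23}{2} = 30820$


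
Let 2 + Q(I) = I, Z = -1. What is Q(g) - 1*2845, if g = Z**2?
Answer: -2846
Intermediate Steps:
g = 1 (g = (-1)**2 = 1)
Q(I) = -2 + I
Q(g) - 1*2845 = (-2 + 1) - 1*2845 = -1 - 2845 = -2846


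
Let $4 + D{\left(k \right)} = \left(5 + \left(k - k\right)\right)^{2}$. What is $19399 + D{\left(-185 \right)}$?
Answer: $19420$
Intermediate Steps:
$D{\left(k \right)} = 21$ ($D{\left(k \right)} = -4 + \left(5 + \left(k - k\right)\right)^{2} = -4 + \left(5 + 0\right)^{2} = -4 + 5^{2} = -4 + 25 = 21$)
$19399 + D{\left(-185 \right)} = 19399 + 21 = 19420$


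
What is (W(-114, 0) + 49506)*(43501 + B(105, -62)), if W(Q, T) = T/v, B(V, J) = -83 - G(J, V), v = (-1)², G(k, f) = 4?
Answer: 2149253484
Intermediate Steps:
v = 1
B(V, J) = -87 (B(V, J) = -83 - 1*4 = -83 - 4 = -87)
W(Q, T) = T (W(Q, T) = T/1 = T*1 = T)
(W(-114, 0) + 49506)*(43501 + B(105, -62)) = (0 + 49506)*(43501 - 87) = 49506*43414 = 2149253484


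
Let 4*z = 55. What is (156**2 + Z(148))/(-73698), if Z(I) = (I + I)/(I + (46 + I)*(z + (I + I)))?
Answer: -1465988768/4439530671 ≈ -0.33021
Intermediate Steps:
z = 55/4 (z = (1/4)*55 = 55/4 ≈ 13.750)
Z(I) = 2*I/(I + (46 + I)*(55/4 + 2*I)) (Z(I) = (I + I)/(I + (46 + I)*(55/4 + (I + I))) = (2*I)/(I + (46 + I)*(55/4 + 2*I)) = 2*I/(I + (46 + I)*(55/4 + 2*I)))
(156**2 + Z(148))/(-73698) = (156**2 + 8*148/(2530 + 8*148**2 + 427*148))/(-73698) = (24336 + 8*148/(2530 + 8*21904 + 63196))*(-1/73698) = (24336 + 8*148/(2530 + 175232 + 63196))*(-1/73698) = (24336 + 8*148/240958)*(-1/73698) = (24336 + 8*148*(1/240958))*(-1/73698) = (24336 + 592/120479)*(-1/73698) = (2931977536/120479)*(-1/73698) = -1465988768/4439530671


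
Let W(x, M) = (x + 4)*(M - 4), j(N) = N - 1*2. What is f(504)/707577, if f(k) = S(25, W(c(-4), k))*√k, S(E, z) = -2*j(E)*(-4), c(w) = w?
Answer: 368*√14/235859 ≈ 0.0058379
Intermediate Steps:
j(N) = -2 + N (j(N) = N - 2 = -2 + N)
W(x, M) = (-4 + M)*(4 + x) (W(x, M) = (4 + x)*(-4 + M) = (-4 + M)*(4 + x))
S(E, z) = -16 + 8*E (S(E, z) = -2*(-2 + E)*(-4) = (4 - 2*E)*(-4) = -16 + 8*E)
f(k) = 184*√k (f(k) = (-16 + 8*25)*√k = (-16 + 200)*√k = 184*√k)
f(504)/707577 = (184*√504)/707577 = (184*(6*√14))*(1/707577) = (1104*√14)*(1/707577) = 368*√14/235859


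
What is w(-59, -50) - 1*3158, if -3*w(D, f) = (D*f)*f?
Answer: 138026/3 ≈ 46009.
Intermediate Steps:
w(D, f) = -D*f²/3 (w(D, f) = -D*f*f/3 = -D*f²/3)
w(-59, -50) - 1*3158 = -⅓*(-59)*(-50)² - 1*3158 = -⅓*(-59)*2500 - 3158 = 147500/3 - 3158 = 138026/3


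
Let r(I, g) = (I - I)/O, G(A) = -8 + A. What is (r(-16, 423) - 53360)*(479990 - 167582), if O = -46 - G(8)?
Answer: -16670090880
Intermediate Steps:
O = -46 (O = -46 - (-8 + 8) = -46 - 1*0 = -46 + 0 = -46)
r(I, g) = 0 (r(I, g) = (I - I)/(-46) = 0*(-1/46) = 0)
(r(-16, 423) - 53360)*(479990 - 167582) = (0 - 53360)*(479990 - 167582) = -53360*312408 = -16670090880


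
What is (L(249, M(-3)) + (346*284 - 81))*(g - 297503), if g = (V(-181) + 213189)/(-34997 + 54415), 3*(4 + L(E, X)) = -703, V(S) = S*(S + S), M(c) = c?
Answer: -44667674587049/1533 ≈ -2.9137e+10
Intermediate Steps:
V(S) = 2*S**2 (V(S) = S*(2*S) = 2*S**2)
L(E, X) = -715/3 (L(E, X) = -4 + (1/3)*(-703) = -4 - 703/3 = -715/3)
g = 14669/1022 (g = (2*(-181)**2 + 213189)/(-34997 + 54415) = (2*32761 + 213189)/19418 = (65522 + 213189)*(1/19418) = 278711*(1/19418) = 14669/1022 ≈ 14.353)
(L(249, M(-3)) + (346*284 - 81))*(g - 297503) = (-715/3 + (346*284 - 81))*(14669/1022 - 297503) = (-715/3 + (98264 - 81))*(-304033397/1022) = (-715/3 + 98183)*(-304033397/1022) = (293834/3)*(-304033397/1022) = -44667674587049/1533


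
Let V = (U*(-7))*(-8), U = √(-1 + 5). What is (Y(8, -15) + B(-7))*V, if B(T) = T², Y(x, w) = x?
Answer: 6384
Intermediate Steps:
U = 2 (U = √4 = 2)
V = 112 (V = (2*(-7))*(-8) = -14*(-8) = 112)
(Y(8, -15) + B(-7))*V = (8 + (-7)²)*112 = (8 + 49)*112 = 57*112 = 6384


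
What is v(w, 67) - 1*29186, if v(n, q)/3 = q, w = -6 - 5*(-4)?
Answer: -28985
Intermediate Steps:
w = 14 (w = -6 + 20 = 14)
v(n, q) = 3*q
v(w, 67) - 1*29186 = 3*67 - 1*29186 = 201 - 29186 = -28985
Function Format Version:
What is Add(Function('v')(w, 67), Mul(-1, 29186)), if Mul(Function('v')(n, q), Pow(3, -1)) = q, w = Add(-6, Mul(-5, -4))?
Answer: -28985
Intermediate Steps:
w = 14 (w = Add(-6, 20) = 14)
Function('v')(n, q) = Mul(3, q)
Add(Function('v')(w, 67), Mul(-1, 29186)) = Add(Mul(3, 67), Mul(-1, 29186)) = Add(201, -29186) = -28985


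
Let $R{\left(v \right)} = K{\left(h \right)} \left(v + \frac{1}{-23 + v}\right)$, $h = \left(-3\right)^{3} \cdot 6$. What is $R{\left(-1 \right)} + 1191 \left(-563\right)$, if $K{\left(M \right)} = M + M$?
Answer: $- \frac{1340391}{2} \approx -6.702 \cdot 10^{5}$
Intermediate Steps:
$h = -162$ ($h = \left(-27\right) 6 = -162$)
$K{\left(M \right)} = 2 M$
$R{\left(v \right)} = - 324 v - \frac{324}{-23 + v}$ ($R{\left(v \right)} = 2 \left(-162\right) \left(v + \frac{1}{-23 + v}\right) = - 324 \left(v + \frac{1}{-23 + v}\right) = - 324 v - \frac{324}{-23 + v}$)
$R{\left(-1 \right)} + 1191 \left(-563\right) = \frac{324 \left(-1 - \left(-1\right)^{2} + 23 \left(-1\right)\right)}{-23 - 1} + 1191 \left(-563\right) = \frac{324 \left(-1 - 1 - 23\right)}{-24} - 670533 = 324 \left(- \frac{1}{24}\right) \left(-1 - 1 - 23\right) - 670533 = 324 \left(- \frac{1}{24}\right) \left(-25\right) - 670533 = \frac{675}{2} - 670533 = - \frac{1340391}{2}$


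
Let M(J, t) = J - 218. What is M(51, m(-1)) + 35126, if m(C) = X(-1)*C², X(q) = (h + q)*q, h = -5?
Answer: 34959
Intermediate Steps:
X(q) = q*(-5 + q) (X(q) = (-5 + q)*q = q*(-5 + q))
m(C) = 6*C² (m(C) = (-(-5 - 1))*C² = (-1*(-6))*C² = 6*C²)
M(J, t) = -218 + J
M(51, m(-1)) + 35126 = (-218 + 51) + 35126 = -167 + 35126 = 34959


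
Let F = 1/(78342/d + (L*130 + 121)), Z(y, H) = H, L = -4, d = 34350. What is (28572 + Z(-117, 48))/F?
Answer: -13000451832/1145 ≈ -1.1354e+7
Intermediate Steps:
F = -5725/2271218 (F = 1/(78342/34350 + (-4*130 + 121)) = 1/(78342*(1/34350) + (-520 + 121)) = 1/(13057/5725 - 399) = 1/(-2271218/5725) = -5725/2271218 ≈ -0.0025207)
(28572 + Z(-117, 48))/F = (28572 + 48)/(-5725/2271218) = 28620*(-2271218/5725) = -13000451832/1145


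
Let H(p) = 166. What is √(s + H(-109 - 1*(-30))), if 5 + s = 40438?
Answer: 3*√4511 ≈ 201.49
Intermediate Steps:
s = 40433 (s = -5 + 40438 = 40433)
√(s + H(-109 - 1*(-30))) = √(40433 + 166) = √40599 = 3*√4511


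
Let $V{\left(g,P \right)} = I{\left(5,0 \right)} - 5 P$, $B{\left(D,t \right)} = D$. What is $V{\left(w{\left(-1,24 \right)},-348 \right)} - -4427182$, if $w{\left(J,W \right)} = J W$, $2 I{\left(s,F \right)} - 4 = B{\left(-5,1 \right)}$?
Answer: $\frac{8857843}{2} \approx 4.4289 \cdot 10^{6}$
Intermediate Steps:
$I{\left(s,F \right)} = - \frac{1}{2}$ ($I{\left(s,F \right)} = 2 + \frac{1}{2} \left(-5\right) = 2 - \frac{5}{2} = - \frac{1}{2}$)
$V{\left(g,P \right)} = - \frac{1}{2} - 5 P$
$V{\left(w{\left(-1,24 \right)},-348 \right)} - -4427182 = \left(- \frac{1}{2} - -1740\right) - -4427182 = \left(- \frac{1}{2} + 1740\right) + 4427182 = \frac{3479}{2} + 4427182 = \frac{8857843}{2}$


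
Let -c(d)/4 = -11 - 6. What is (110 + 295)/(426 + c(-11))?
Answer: 405/494 ≈ 0.81984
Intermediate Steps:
c(d) = 68 (c(d) = -4*(-11 - 6) = -4*(-17) = 68)
(110 + 295)/(426 + c(-11)) = (110 + 295)/(426 + 68) = 405/494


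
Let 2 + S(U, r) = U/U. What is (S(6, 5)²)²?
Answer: 1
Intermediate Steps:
S(U, r) = -1 (S(U, r) = -2 + U/U = -2 + 1 = -1)
(S(6, 5)²)² = ((-1)²)² = 1² = 1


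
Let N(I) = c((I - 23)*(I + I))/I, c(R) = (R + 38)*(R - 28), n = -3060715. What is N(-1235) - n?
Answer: -507963989269/65 ≈ -7.8148e+9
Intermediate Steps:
c(R) = (-28 + R)*(38 + R) (c(R) = (38 + R)*(-28 + R) = (-28 + R)*(38 + R))
N(I) = (-1064 + 4*I²*(-23 + I)² + 20*I*(-23 + I))/I (N(I) = (-1064 + ((I - 23)*(I + I))² + 10*((I - 23)*(I + I)))/I = (-1064 + ((-23 + I)*(2*I))² + 10*((-23 + I)*(2*I)))/I = (-1064 + (2*I*(-23 + I))² + 10*(2*I*(-23 + I)))/I = (-1064 + 4*I²*(-23 + I)² + 20*I*(-23 + I))/I)
N(-1235) - n = (-460 - 1064/(-1235) + 20*(-1235) + 4*(-1235)*(-23 - 1235)²) - 1*(-3060715) = (-460 - 1064*(-1/1235) - 24700 + 4*(-1235)*(-1258)²) + 3060715 = (-460 + 56/65 - 24700 + 4*(-1235)*1582564) + 3060715 = (-460 + 56/65 - 24700 - 7817866160) + 3060715 = -508162935744/65 + 3060715 = -507963989269/65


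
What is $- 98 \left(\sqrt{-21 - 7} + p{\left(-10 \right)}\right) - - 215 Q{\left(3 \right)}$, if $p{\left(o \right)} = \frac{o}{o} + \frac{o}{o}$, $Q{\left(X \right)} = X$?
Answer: $449 - 196 i \sqrt{7} \approx 449.0 - 518.57 i$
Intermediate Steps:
$p{\left(o \right)} = 2$ ($p{\left(o \right)} = 1 + 1 = 2$)
$- 98 \left(\sqrt{-21 - 7} + p{\left(-10 \right)}\right) - - 215 Q{\left(3 \right)} = - 98 \left(\sqrt{-21 - 7} + 2\right) - \left(-215\right) 3 = - 98 \left(\sqrt{-28} + 2\right) - -645 = - 98 \left(2 i \sqrt{7} + 2\right) + 645 = - 98 \left(2 + 2 i \sqrt{7}\right) + 645 = \left(-196 - 196 i \sqrt{7}\right) + 645 = 449 - 196 i \sqrt{7}$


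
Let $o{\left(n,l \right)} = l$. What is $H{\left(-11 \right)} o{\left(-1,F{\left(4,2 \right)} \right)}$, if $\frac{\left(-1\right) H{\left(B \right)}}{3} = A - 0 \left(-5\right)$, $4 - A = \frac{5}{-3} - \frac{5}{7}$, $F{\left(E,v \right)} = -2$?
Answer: $\frac{268}{7} \approx 38.286$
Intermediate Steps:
$A = \frac{134}{21}$ ($A = 4 - \left(\frac{5}{-3} - \frac{5}{7}\right) = 4 - \left(5 \left(- \frac{1}{3}\right) - \frac{5}{7}\right) = 4 - \left(- \frac{5}{3} - \frac{5}{7}\right) = 4 - - \frac{50}{21} = 4 + \frac{50}{21} = \frac{134}{21} \approx 6.381$)
$H{\left(B \right)} = - \frac{134}{7}$ ($H{\left(B \right)} = - 3 \left(\frac{134}{21} - 0 \left(-5\right)\right) = - 3 \left(\frac{134}{21} - 0\right) = - 3 \left(\frac{134}{21} + 0\right) = \left(-3\right) \frac{134}{21} = - \frac{134}{7}$)
$H{\left(-11 \right)} o{\left(-1,F{\left(4,2 \right)} \right)} = \left(- \frac{134}{7}\right) \left(-2\right) = \frac{268}{7}$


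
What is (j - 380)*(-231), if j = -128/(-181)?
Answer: 15858612/181 ≈ 87617.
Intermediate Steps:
j = 128/181 (j = -128*(-1/181) = 128/181 ≈ 0.70718)
(j - 380)*(-231) = (128/181 - 380)*(-231) = -68652/181*(-231) = 15858612/181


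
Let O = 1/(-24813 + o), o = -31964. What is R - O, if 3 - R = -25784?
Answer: 1464108500/56777 ≈ 25787.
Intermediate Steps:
R = 25787 (R = 3 - 1*(-25784) = 3 + 25784 = 25787)
O = -1/56777 (O = 1/(-24813 - 31964) = 1/(-56777) = -1/56777 ≈ -1.7613e-5)
R - O = 25787 - 1*(-1/56777) = 25787 + 1/56777 = 1464108500/56777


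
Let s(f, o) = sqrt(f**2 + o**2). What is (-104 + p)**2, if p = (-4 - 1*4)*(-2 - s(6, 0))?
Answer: 1600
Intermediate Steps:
p = 64 (p = (-4 - 1*4)*(-2 - sqrt(6**2 + 0**2)) = (-4 - 4)*(-2 - sqrt(36 + 0)) = -8*(-2 - sqrt(36)) = -8*(-2 - 1*6) = -8*(-2 - 6) = -8*(-8) = 64)
(-104 + p)**2 = (-104 + 64)**2 = (-40)**2 = 1600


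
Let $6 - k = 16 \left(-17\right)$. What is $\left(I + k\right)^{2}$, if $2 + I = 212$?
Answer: $238144$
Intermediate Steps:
$I = 210$ ($I = -2 + 212 = 210$)
$k = 278$ ($k = 6 - 16 \left(-17\right) = 6 - -272 = 6 + 272 = 278$)
$\left(I + k\right)^{2} = \left(210 + 278\right)^{2} = 488^{2} = 238144$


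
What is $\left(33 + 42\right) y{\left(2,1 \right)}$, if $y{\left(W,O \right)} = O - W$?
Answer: $-75$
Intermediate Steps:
$\left(33 + 42\right) y{\left(2,1 \right)} = \left(33 + 42\right) \left(1 - 2\right) = 75 \left(1 - 2\right) = 75 \left(-1\right) = -75$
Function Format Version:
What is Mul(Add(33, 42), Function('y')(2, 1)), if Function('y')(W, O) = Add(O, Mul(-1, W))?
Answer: -75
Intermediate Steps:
Mul(Add(33, 42), Function('y')(2, 1)) = Mul(Add(33, 42), Add(1, Mul(-1, 2))) = Mul(75, Add(1, -2)) = Mul(75, -1) = -75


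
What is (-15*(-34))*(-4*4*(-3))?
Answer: 24480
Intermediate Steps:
(-15*(-34))*(-4*4*(-3)) = 510*(-16*(-3)) = 510*48 = 24480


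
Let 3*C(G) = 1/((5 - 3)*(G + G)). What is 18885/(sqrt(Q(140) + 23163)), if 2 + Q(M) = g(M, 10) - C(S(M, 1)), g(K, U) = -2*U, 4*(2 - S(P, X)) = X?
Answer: 3777*sqrt(2551290)/48596 ≈ 124.14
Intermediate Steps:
S(P, X) = 2 - X/4
C(G) = 1/(12*G) (C(G) = 1/(3*(((5 - 3)*(G + G)))) = 1/(3*((2*(2*G)))) = 1/(3*((4*G))) = (1/(4*G))/3 = 1/(12*G))
Q(M) = -463/21 (Q(M) = -2 + (-2*10 - 1/(12*(2 - 1/4*1))) = -2 + (-20 - 1/(12*(2 - 1/4))) = -2 + (-20 - 1/(12*7/4)) = -2 + (-20 - 4/(12*7)) = -2 + (-20 - 1*1/21) = -2 + (-20 - 1/21) = -2 - 421/21 = -463/21)
18885/(sqrt(Q(140) + 23163)) = 18885/(sqrt(-463/21 + 23163)) = 18885/(sqrt(485960/21)) = 18885/((2*sqrt(2551290)/21)) = 18885*(sqrt(2551290)/242980) = 3777*sqrt(2551290)/48596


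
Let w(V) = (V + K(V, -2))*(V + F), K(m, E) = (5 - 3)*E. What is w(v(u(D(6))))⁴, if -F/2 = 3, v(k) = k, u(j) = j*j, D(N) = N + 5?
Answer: 32774404420850625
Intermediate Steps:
K(m, E) = 2*E
D(N) = 5 + N
u(j) = j²
F = -6 (F = -2*3 = -6)
w(V) = (-6 + V)*(-4 + V) (w(V) = (V + 2*(-2))*(V - 6) = (V - 4)*(-6 + V) = (-4 + V)*(-6 + V) = (-6 + V)*(-4 + V))
w(v(u(D(6))))⁴ = (24 + ((5 + 6)²)² - 10*(5 + 6)²)⁴ = (24 + (11²)² - 10*11²)⁴ = (24 + 121² - 10*121)⁴ = (24 + 14641 - 1210)⁴ = 13455⁴ = 32774404420850625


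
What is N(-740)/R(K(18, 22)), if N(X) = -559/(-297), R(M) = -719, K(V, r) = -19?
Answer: -559/213543 ≈ -0.0026177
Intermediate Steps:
N(X) = 559/297 (N(X) = -559*(-1/297) = 559/297)
N(-740)/R(K(18, 22)) = (559/297)/(-719) = (559/297)*(-1/719) = -559/213543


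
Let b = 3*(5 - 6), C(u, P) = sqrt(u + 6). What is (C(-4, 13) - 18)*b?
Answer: 54 - 3*sqrt(2) ≈ 49.757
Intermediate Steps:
C(u, P) = sqrt(6 + u)
b = -3 (b = 3*(-1) = -3)
(C(-4, 13) - 18)*b = (sqrt(6 - 4) - 18)*(-3) = (sqrt(2) - 18)*(-3) = (-18 + sqrt(2))*(-3) = 54 - 3*sqrt(2)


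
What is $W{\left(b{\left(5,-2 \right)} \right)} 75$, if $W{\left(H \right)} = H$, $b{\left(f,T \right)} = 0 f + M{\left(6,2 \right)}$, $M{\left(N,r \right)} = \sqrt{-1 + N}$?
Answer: $75 \sqrt{5} \approx 167.71$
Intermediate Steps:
$b{\left(f,T \right)} = \sqrt{5}$ ($b{\left(f,T \right)} = 0 f + \sqrt{-1 + 6} = 0 + \sqrt{5} = \sqrt{5}$)
$W{\left(b{\left(5,-2 \right)} \right)} 75 = \sqrt{5} \cdot 75 = 75 \sqrt{5}$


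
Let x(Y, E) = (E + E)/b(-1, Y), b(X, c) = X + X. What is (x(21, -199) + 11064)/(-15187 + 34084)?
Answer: 11263/18897 ≈ 0.59602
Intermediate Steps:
b(X, c) = 2*X
x(Y, E) = -E (x(Y, E) = (E + E)/((2*(-1))) = (2*E)/(-2) = (2*E)*(-½) = -E)
(x(21, -199) + 11064)/(-15187 + 34084) = (-1*(-199) + 11064)/(-15187 + 34084) = (199 + 11064)/18897 = 11263*(1/18897) = 11263/18897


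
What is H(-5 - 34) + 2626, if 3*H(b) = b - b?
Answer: 2626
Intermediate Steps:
H(b) = 0 (H(b) = (b - b)/3 = (1/3)*0 = 0)
H(-5 - 34) + 2626 = 0 + 2626 = 2626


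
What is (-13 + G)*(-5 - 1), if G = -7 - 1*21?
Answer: 246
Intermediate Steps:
G = -28 (G = -7 - 21 = -28)
(-13 + G)*(-5 - 1) = (-13 - 28)*(-5 - 1) = -41*(-6) = 246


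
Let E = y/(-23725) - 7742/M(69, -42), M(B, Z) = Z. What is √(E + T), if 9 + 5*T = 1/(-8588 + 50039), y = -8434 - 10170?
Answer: √7091634760860705081/196684995 ≈ 13.539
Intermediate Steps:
y = -18604
E = 13175737/71175 (E = -18604/(-23725) - 7742/(-42) = -18604*(-1/23725) - 7742*(-1/42) = 18604/23725 + 553/3 = 13175737/71175 ≈ 185.12)
T = -373058/207255 (T = -9/5 + 1/(5*(-8588 + 50039)) = -9/5 + (⅕)/41451 = -9/5 + (⅕)*(1/41451) = -9/5 + 1/207255 = -373058/207255 ≈ -1.8000)
√(E + T) = √(13175737/71175 - 373058/207255) = √(180278997919/983424975) = √7091634760860705081/196684995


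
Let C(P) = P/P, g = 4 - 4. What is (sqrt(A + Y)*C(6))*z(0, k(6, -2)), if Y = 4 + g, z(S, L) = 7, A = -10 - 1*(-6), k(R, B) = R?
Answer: 0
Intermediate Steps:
g = 0
A = -4 (A = -10 + 6 = -4)
Y = 4 (Y = 4 + 0 = 4)
C(P) = 1
(sqrt(A + Y)*C(6))*z(0, k(6, -2)) = (sqrt(-4 + 4)*1)*7 = (sqrt(0)*1)*7 = (0*1)*7 = 0*7 = 0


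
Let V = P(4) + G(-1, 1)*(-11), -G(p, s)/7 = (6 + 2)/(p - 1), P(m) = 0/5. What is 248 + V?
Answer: -60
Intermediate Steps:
P(m) = 0 (P(m) = 0*(1/5) = 0)
G(p, s) = -56/(-1 + p) (G(p, s) = -7*(6 + 2)/(p - 1) = -56/(-1 + p))
V = -308 (V = 0 - 56/(-1 - 1)*(-11) = 0 - 56/(-2)*(-11) = 0 - 56*(-1/2)*(-11) = 0 + 28*(-11) = 0 - 308 = -308)
248 + V = 248 - 308 = -60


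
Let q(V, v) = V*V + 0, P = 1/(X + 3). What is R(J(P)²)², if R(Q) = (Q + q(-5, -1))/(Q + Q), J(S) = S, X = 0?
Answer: 12769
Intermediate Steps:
P = ⅓ (P = 1/(0 + 3) = 1/3 = ⅓ ≈ 0.33333)
q(V, v) = V² (q(V, v) = V² + 0 = V²)
R(Q) = (25 + Q)/(2*Q) (R(Q) = (Q + (-5)²)/(Q + Q) = (Q + 25)/((2*Q)) = (25 + Q)*(1/(2*Q)) = (25 + Q)/(2*Q))
R(J(P)²)² = ((25 + (⅓)²)/(2*((⅓)²)))² = ((25 + ⅑)/(2*(⅑)))² = ((½)*9*(226/9))² = 113² = 12769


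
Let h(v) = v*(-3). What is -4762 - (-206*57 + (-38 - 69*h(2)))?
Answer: 6604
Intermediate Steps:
h(v) = -3*v
-4762 - (-206*57 + (-38 - 69*h(2))) = -4762 - (-206*57 + (-38 - (-207)*2)) = -4762 - (-11742 + (-38 - 69*(-6))) = -4762 - (-11742 + (-38 + 414)) = -4762 - (-11742 + 376) = -4762 - 1*(-11366) = -4762 + 11366 = 6604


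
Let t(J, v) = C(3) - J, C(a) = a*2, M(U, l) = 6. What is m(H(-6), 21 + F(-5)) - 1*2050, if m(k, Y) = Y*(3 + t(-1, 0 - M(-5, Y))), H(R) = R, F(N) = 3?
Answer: -1810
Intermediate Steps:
C(a) = 2*a
t(J, v) = 6 - J (t(J, v) = 2*3 - J = 6 - J)
m(k, Y) = 10*Y (m(k, Y) = Y*(3 + (6 - 1*(-1))) = Y*(3 + (6 + 1)) = Y*(3 + 7) = Y*10 = 10*Y)
m(H(-6), 21 + F(-5)) - 1*2050 = 10*(21 + 3) - 1*2050 = 10*24 - 2050 = 240 - 2050 = -1810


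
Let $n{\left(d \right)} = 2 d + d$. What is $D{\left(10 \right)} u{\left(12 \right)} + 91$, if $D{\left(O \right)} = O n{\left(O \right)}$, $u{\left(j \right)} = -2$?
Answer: $-509$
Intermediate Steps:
$n{\left(d \right)} = 3 d$
$D{\left(O \right)} = 3 O^{2}$ ($D{\left(O \right)} = O 3 O = 3 O^{2}$)
$D{\left(10 \right)} u{\left(12 \right)} + 91 = 3 \cdot 10^{2} \left(-2\right) + 91 = 3 \cdot 100 \left(-2\right) + 91 = 300 \left(-2\right) + 91 = -600 + 91 = -509$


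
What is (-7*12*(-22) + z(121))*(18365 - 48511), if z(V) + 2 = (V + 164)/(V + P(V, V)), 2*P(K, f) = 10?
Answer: -1170071771/21 ≈ -5.5718e+7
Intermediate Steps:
P(K, f) = 5 (P(K, f) = (1/2)*10 = 5)
z(V) = -2 + (164 + V)/(5 + V) (z(V) = -2 + (V + 164)/(V + 5) = -2 + (164 + V)/(5 + V))
(-7*12*(-22) + z(121))*(18365 - 48511) = (-7*12*(-22) + (154 - 1*121)/(5 + 121))*(18365 - 48511) = (-84*(-22) + (154 - 121)/126)*(-30146) = (1848 + (1/126)*33)*(-30146) = (1848 + 11/42)*(-30146) = (77627/42)*(-30146) = -1170071771/21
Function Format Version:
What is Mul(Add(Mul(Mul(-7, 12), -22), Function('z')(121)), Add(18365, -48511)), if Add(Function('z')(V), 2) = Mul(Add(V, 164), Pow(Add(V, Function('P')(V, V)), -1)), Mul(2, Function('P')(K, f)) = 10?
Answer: Rational(-1170071771, 21) ≈ -5.5718e+7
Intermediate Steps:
Function('P')(K, f) = 5 (Function('P')(K, f) = Mul(Rational(1, 2), 10) = 5)
Function('z')(V) = Add(-2, Mul(Pow(Add(5, V), -1), Add(164, V))) (Function('z')(V) = Add(-2, Mul(Add(V, 164), Pow(Add(V, 5), -1))) = Add(-2, Mul(Add(164, V), Pow(Add(5, V), -1))) = Add(-2, Mul(Pow(Add(5, V), -1), Add(164, V))))
Mul(Add(Mul(Mul(-7, 12), -22), Function('z')(121)), Add(18365, -48511)) = Mul(Add(Mul(Mul(-7, 12), -22), Mul(Pow(Add(5, 121), -1), Add(154, Mul(-1, 121)))), Add(18365, -48511)) = Mul(Add(Mul(-84, -22), Mul(Pow(126, -1), Add(154, -121))), -30146) = Mul(Add(1848, Mul(Rational(1, 126), 33)), -30146) = Mul(Add(1848, Rational(11, 42)), -30146) = Mul(Rational(77627, 42), -30146) = Rational(-1170071771, 21)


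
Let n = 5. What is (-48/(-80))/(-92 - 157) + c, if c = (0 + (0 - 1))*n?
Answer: -2076/415 ≈ -5.0024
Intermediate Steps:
c = -5 (c = (0 + (0 - 1))*5 = (0 - 1)*5 = -1*5 = -5)
(-48/(-80))/(-92 - 157) + c = (-48/(-80))/(-92 - 157) - 5 = -48*(-1/80)/(-249) - 5 = (⅗)*(-1/249) - 5 = -1/415 - 5 = -2076/415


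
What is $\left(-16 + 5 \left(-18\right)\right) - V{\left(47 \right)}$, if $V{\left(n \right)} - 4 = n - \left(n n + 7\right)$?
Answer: $2059$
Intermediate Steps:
$V{\left(n \right)} = -3 + n - n^{2}$ ($V{\left(n \right)} = 4 - \left(7 - n + n n\right) = 4 - \left(7 + n^{2} - n\right) = -3 + n - n^{2}$)
$\left(-16 + 5 \left(-18\right)\right) - V{\left(47 \right)} = \left(-16 + 5 \left(-18\right)\right) - \left(-3 + 47 - 47^{2}\right) = \left(-16 - 90\right) - \left(-3 + 47 - 2209\right) = -106 - \left(-3 + 47 - 2209\right) = -106 - -2165 = -106 + 2165 = 2059$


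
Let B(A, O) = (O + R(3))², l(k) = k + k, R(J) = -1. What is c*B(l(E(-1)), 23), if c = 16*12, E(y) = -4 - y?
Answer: 92928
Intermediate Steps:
l(k) = 2*k
B(A, O) = (-1 + O)² (B(A, O) = (O - 1)² = (-1 + O)²)
c = 192
c*B(l(E(-1)), 23) = 192*(-1 + 23)² = 192*22² = 192*484 = 92928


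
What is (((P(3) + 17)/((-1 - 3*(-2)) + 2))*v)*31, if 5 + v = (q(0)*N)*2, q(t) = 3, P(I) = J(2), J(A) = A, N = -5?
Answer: -2945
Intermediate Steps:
P(I) = 2
v = -35 (v = -5 + (3*(-5))*2 = -5 - 15*2 = -5 - 30 = -35)
(((P(3) + 17)/((-1 - 3*(-2)) + 2))*v)*31 = (((2 + 17)/((-1 - 3*(-2)) + 2))*(-35))*31 = ((19/((-1 + 6) + 2))*(-35))*31 = ((19/(5 + 2))*(-35))*31 = ((19/7)*(-35))*31 = -95*31 = -2945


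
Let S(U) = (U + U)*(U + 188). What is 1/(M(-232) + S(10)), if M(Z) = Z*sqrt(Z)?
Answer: 495/3521096 + 29*I*sqrt(58)/1760548 ≈ 0.00014058 + 0.00012545*I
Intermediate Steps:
S(U) = 2*U*(188 + U) (S(U) = (2*U)*(188 + U) = 2*U*(188 + U))
M(Z) = Z**(3/2)
1/(M(-232) + S(10)) = 1/((-232)**(3/2) + 2*10*(188 + 10)) = 1/(-464*I*sqrt(58) + 2*10*198) = 1/(-464*I*sqrt(58) + 3960) = 1/(3960 - 464*I*sqrt(58))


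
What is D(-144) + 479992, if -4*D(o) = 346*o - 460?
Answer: 492563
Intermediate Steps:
D(o) = 115 - 173*o/2 (D(o) = -(346*o - 460)/4 = -(-460 + 346*o)/4 = 115 - 173*o/2)
D(-144) + 479992 = (115 - 173/2*(-144)) + 479992 = (115 + 12456) + 479992 = 12571 + 479992 = 492563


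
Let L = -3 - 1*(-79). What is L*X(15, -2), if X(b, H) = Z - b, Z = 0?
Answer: -1140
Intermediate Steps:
L = 76 (L = -3 + 79 = 76)
X(b, H) = -b (X(b, H) = 0 - b = -b)
L*X(15, -2) = 76*(-1*15) = 76*(-15) = -1140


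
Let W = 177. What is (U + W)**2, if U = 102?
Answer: 77841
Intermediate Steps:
(U + W)**2 = (102 + 177)**2 = 279**2 = 77841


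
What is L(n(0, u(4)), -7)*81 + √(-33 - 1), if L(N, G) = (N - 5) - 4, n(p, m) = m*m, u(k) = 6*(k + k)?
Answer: 185895 + I*√34 ≈ 1.859e+5 + 5.831*I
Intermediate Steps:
u(k) = 12*k (u(k) = 6*(2*k) = 12*k)
n(p, m) = m²
L(N, G) = -9 + N (L(N, G) = (-5 + N) - 4 = -9 + N)
L(n(0, u(4)), -7)*81 + √(-33 - 1) = (-9 + (12*4)²)*81 + √(-33 - 1) = (-9 + 48²)*81 + √(-34) = (-9 + 2304)*81 + I*√34 = 2295*81 + I*√34 = 185895 + I*√34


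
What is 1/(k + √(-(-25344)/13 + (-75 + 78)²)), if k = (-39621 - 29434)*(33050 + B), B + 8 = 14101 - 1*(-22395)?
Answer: -62425305670/299762983691764139839 - 3*√36777/299762983691764139839 ≈ -2.0825e-10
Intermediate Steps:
B = 36488 (B = -8 + (14101 - 1*(-22395)) = -8 + (14101 + 22395) = -8 + 36496 = 36488)
k = -4801946590 (k = (-39621 - 29434)*(33050 + 36488) = -69055*69538 = -4801946590)
1/(k + √(-(-25344)/13 + (-75 + 78)²)) = 1/(-4801946590 + √(-(-25344)/13 + (-75 + 78)²)) = 1/(-4801946590 + √(-(-25344)/13 + 3²)) = 1/(-4801946590 + √(-36*(-704/13) + 9)) = 1/(-4801946590 + √(25344/13 + 9)) = 1/(-4801946590 + √(25461/13)) = 1/(-4801946590 + 3*√36777/13)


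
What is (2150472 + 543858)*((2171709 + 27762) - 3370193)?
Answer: -3154311406260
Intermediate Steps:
(2150472 + 543858)*((2171709 + 27762) - 3370193) = 2694330*(2199471 - 3370193) = 2694330*(-1170722) = -3154311406260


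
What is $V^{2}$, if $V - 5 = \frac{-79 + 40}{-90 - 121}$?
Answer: $\frac{1196836}{44521} \approx 26.883$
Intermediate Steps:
$V = \frac{1094}{211}$ ($V = 5 + \frac{-79 + 40}{-90 - 121} = 5 - \frac{39}{-211} = 5 - - \frac{39}{211} = 5 + \frac{39}{211} = \frac{1094}{211} \approx 5.1848$)
$V^{2} = \left(\frac{1094}{211}\right)^{2} = \frac{1196836}{44521}$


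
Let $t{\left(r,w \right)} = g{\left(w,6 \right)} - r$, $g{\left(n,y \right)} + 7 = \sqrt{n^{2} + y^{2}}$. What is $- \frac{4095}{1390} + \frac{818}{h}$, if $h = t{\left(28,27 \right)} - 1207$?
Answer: $- \frac{171685461}{47624458} - \frac{818 \sqrt{85}}{513933} \approx -3.6197$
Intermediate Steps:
$g{\left(n,y \right)} = -7 + \sqrt{n^{2} + y^{2}}$
$t{\left(r,w \right)} = -7 + \sqrt{36 + w^{2}} - r$ ($t{\left(r,w \right)} = \left(-7 + \sqrt{w^{2} + 6^{2}}\right) - r = \left(-7 + \sqrt{w^{2} + 36}\right) - r = \left(-7 + \sqrt{36 + w^{2}}\right) - r = -7 + \sqrt{36 + w^{2}} - r$)
$h = -1242 + 3 \sqrt{85}$ ($h = \left(-7 + \sqrt{36 + 27^{2}} - 28\right) - 1207 = \left(-7 + \sqrt{36 + 729} - 28\right) - 1207 = \left(-7 + \sqrt{765} - 28\right) - 1207 = \left(-7 + 3 \sqrt{85} - 28\right) - 1207 = \left(-35 + 3 \sqrt{85}\right) - 1207 = -1242 + 3 \sqrt{85} \approx -1214.3$)
$- \frac{4095}{1390} + \frac{818}{h} = - \frac{4095}{1390} + \frac{818}{-1242 + 3 \sqrt{85}} = \left(-4095\right) \frac{1}{1390} + \frac{818}{-1242 + 3 \sqrt{85}} = - \frac{819}{278} + \frac{818}{-1242 + 3 \sqrt{85}}$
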